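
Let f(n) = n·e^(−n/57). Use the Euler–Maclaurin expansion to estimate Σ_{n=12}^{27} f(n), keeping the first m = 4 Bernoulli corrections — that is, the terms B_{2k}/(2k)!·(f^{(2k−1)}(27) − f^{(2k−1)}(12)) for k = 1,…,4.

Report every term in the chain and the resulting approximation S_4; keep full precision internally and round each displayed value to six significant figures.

Integral: ∫_12^27 x·e^(−x/57) dx = 204.844.
½[f(12) + f(27)] = ½[9.72189 + 16.8130] = 13.2674.
So far: 218.112.
k=1: B_{2}/(2)! × [f^{(1)}(27) − f^{(1)}(12)] = 1/12 × (0.327739 − 0.639598) = -0.0259883.
Running total after k=1: 218.086.
k=2: B_{4}/(4)! × [f^{(3)}(27) − f^{(3)}(12)] = −1/720 × (0.000484194 − 0.000695572) = 2.93581e-07.
Running total after k=2: 218.086.
k=3: B_{6}/(6)! × [f^{(5)}(27) − f^{(5)}(12)] = 1/30240 × (2.67010e-07 − 3.67585e-07) = -3.32591e-12.
Running total after k=3: 218.086.
k=4: B_{8}/(8)! × [f^{(7)}(27) − f^{(7)}(12)] = −1/1209600 × (1.18495e-10 − 1.60382e-10) = 3.46290e-17.

S_4 ≈ 218.086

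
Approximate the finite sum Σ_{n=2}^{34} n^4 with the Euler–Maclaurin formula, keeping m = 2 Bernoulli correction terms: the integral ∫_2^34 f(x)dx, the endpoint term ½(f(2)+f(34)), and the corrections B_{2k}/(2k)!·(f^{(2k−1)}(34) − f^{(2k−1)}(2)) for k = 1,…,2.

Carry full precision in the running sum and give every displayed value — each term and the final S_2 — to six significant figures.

∫_2^34 x^4 dx evaluates to 9.08708e+06.
Boundary: ½(f(2) + f(34)) = ½(16.0000 + 1.33634e+06) = 668176.
Running total after boundary: 9.75525e+06.
k=1: B_{2}/(2)! × [f^{(1)}(34) − f^{(1)}(2)] = 1/12 × (157216 − 32.0000) = 13098.7.
After k=1: 9.76835e+06.
k=2: B_{4}/(4)! × [f^{(3)}(34) − f^{(3)}(2)] = −1/720 × (816.000 − 48.0000) = -1.06667.

S_2 ≈ 9.76835e+06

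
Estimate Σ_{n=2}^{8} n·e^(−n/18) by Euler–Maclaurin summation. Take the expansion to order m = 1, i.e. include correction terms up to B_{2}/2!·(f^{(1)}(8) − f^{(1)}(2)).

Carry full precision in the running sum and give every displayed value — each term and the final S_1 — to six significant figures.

∫_2^8 x·e^(−x/18) dx evaluates to 22.0697.
Endpoint term: (f(2) + f(8))/2 = (1.78968 + 5.12944)/2 = 3.45956.
Integral + boundary = 25.5293.
k=1: B_{2}/(2)! × [f^{(1)}(8) − f^{(1)}(2)] = 1/12 × (0.356211 − 0.795413) = -0.0366001.

S_1 ≈ 25.4927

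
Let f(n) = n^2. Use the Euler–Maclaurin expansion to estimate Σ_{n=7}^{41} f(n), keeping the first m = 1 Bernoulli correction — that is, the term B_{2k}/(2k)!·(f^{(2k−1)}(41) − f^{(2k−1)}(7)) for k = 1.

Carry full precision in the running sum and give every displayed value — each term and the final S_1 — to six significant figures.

∫_7^41 x^2 dx evaluates to 22859.3.
½[f(7) + f(41)] = ½[49.0000 + 1681.00] = 865.000.
So far: 23724.3.
Correction k=1: B_{2}/2! · (f^{(1)}(41) − f^{(1)}(7)) = 1/12 · (82.0000 − 14.0000) = 5.66667.

S_1 ≈ 23730.0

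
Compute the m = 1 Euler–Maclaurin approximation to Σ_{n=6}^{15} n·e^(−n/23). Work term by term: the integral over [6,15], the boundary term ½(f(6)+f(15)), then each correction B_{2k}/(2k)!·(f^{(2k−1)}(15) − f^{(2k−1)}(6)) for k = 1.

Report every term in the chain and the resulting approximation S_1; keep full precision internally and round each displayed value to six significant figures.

S_1 ≈ 64.7528

Integral: ∫_6^15 x·e^(−x/23) dx = 58.5672.
½[f(6) + f(15)] = ½[4.62229 + 7.81368] = 6.21799.
Running total after boundary: 64.7852.
Correction k=1: B_{2}/2! · (f^{(1)}(15) − f^{(1)}(6)) = 1/12 · (0.181187 − 0.569412) = -0.0323521.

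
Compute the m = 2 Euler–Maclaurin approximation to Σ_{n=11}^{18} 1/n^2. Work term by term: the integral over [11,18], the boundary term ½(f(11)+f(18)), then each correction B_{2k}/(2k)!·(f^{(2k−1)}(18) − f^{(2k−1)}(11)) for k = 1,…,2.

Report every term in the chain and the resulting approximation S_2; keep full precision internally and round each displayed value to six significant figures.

Integral: ∫_11^18 1/x^2 dx = 0.0353535.
Boundary: ½(f(11) + f(18)) = ½(0.00826446 + 0.00308642) = 0.00567544.
Integral + boundary = 0.0410290.
Correction k=1: B_{2}/2! · (f^{(1)}(18) − f^{(1)}(11)) = 1/12 · (-0.000342936 − (-0.00150263)) = 9.66412e-05.
After k=1: 0.0411256.
Correction k=2: B_{4}/4! · (f^{(3)}(18) − f^{(3)}(11)) = −1/720 · (-1.27013e-05 − (-0.000149021)) = -1.89333e-07.

S_2 ≈ 0.0411254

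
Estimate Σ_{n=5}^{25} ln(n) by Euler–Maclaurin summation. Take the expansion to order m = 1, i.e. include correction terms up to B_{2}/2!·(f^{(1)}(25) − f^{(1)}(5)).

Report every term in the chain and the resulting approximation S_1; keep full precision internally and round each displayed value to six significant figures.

S_1 ≈ 54.8255

Integral: ∫_5^25 ln(x) dx = 52.4247.
½[f(5) + f(25)] = ½[1.60944 + 3.21888] = 2.41416.
Running total after boundary: 54.8389.
k=1: B_{2}/(2)! × [f^{(1)}(25) − f^{(1)}(5)] = 1/12 × (0.0400000 − 0.200000) = -0.0133333.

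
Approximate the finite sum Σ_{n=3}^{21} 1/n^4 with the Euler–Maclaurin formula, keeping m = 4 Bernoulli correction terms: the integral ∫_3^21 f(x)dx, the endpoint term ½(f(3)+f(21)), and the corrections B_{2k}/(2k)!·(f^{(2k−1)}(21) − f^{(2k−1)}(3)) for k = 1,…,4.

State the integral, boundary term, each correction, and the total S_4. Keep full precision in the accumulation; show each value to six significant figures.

S_4 ≈ 0.0197890

∫_3^21 1/x^4 dx evaluates to 0.0123097.
½[f(3) + f(21)] = ½[0.0123457 + 5.14189e-06] = 0.00617541.
Running total after boundary: 0.0184851.
k=1: B_{2}/(2)! × [f^{(1)}(21) − f^{(1)}(3)] = 1/12 × (-9.79408e-07 − (-0.0164609)) = 0.00137166.
After k=1: 0.0198568.
k=2: B_{4}/(4)! × [f^{(3)}(21) − f^{(3)}(3)] = −1/720 × (-6.66264e-08 − (-0.0548697)) = -7.62078e-05.
After k=2: 0.0197805.
k=3: B_{6}/(6)! × [f^{(5)}(21) − f^{(5)}(3)] = 1/30240 × (-8.46049e-09 − (-0.341411)) = 1.12901e-05.
After k=3: 0.0197918.
k=4: B_{8}/(8)! × [f^{(7)}(21) − f^{(7)}(3)] = −1/1209600 × (-1.72663e-09 − (-3.41411)) = -2.82251e-06.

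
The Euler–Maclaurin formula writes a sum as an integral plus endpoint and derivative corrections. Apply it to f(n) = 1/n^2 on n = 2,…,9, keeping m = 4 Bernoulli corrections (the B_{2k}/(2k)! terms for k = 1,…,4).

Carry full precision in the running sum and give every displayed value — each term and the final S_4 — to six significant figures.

The integral term ∫_2^9 1/x^2 dx = 0.388889.
Endpoint term: (f(2) + f(9))/2 = (0.250000 + 0.0123457)/2 = 0.131173.
Integral + boundary = 0.520062.
Correction k=1: B_{2}/2! · (f^{(1)}(9) − f^{(1)}(2)) = 1/12 · (-0.00274348 − (-0.250000)) = 0.0206047.
Partial sum through k=1: 0.540666.
Correction k=2: B_{4}/4! · (f^{(3)}(9) − f^{(3)}(2)) = −1/720 · (-0.000406442 − (-0.750000)) = -0.00104110.
Partial sum through k=2: 0.539625.
Correction k=3: B_{6}/6! · (f^{(5)}(9) − f^{(5)}(2)) = 1/30240 · (-0.000150534 − (-5.62500)) = 0.000186007.
Partial sum through k=3: 0.539811.
Correction k=4: B_{8}/8! · (f^{(7)}(9) − f^{(7)}(2)) = −1/1209600 · (-0.000104073 − (-78.7500)) = -6.51041e-05.

S_4 ≈ 0.539746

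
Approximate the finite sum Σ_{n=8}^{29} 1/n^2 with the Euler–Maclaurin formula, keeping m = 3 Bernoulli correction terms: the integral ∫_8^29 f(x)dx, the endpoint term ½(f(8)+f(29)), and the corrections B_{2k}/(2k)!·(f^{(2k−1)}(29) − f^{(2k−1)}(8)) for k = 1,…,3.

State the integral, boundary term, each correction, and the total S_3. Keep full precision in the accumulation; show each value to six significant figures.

S_3 ≈ 0.0992420

The integral term ∫_8^29 1/x^2 dx = 0.0905172.
Boundary: ½(f(8) + f(29)) = ½(0.0156250 + 0.00118906) = 0.00840703.
So far: 0.0989243.
Order-1 term: 1/12 · (-8.20042e-05 − (-0.00390625)) = 0.000318687.
Running total after k=1: 0.0992430.
Order-2 term: −1/720 · (-1.17010e-06 − (-0.000732422)) = -1.01563e-06.
Running total after k=2: 0.0992419.
Order-3 term: 1/30240 · (-4.17394e-08 − (-0.000343323)) = 1.13519e-08.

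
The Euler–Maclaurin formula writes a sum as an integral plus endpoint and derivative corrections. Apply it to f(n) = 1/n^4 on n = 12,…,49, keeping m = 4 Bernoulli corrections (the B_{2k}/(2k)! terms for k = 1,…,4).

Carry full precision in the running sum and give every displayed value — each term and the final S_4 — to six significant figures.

Integral: ∫_12^49 1/x^4 dx = 0.000190068.
Endpoint term: (f(12) + f(49))/2 = (4.82253e-05 + 1.73467e-07)/2 = 2.41994e-05.
Running total after boundary: 0.000214267.
k=1: B_{2}/(2)! × [f^{(1)}(49) − f^{(1)}(12)] = 1/12 × (-1.41605e-08 − (-1.60751e-05)) = 1.33841e-06.
Running total after k=1: 0.000215606.
k=2: B_{4}/(4)! × [f^{(3)}(49) − f^{(3)}(12)] = −1/720 × (-1.76933e-10 − (-3.34898e-06)) = -4.65112e-09.
Running total after k=2: 0.000215601.
k=3: B_{6}/(6)! × [f^{(5)}(49) − f^{(5)}(12)] = 1/30240 × (-4.12672e-12 − (-1.30238e-06)) = 4.30680e-11.
Running total after k=3: 0.000215601.
k=4: B_{8}/(8)! × [f^{(7)}(49) − f^{(7)}(12)] = −1/1209600 × (-1.54687e-13 − (-8.13988e-07)) = -6.72940e-13.

S_4 ≈ 0.000215601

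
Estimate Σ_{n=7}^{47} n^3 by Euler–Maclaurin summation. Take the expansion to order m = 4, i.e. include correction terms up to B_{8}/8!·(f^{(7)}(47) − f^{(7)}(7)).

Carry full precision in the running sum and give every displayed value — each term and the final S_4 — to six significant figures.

S_4 ≈ 1.27194e+06

Integral: ∫_7^47 x^3 dx = 1.21932e+06.
½[f(7) + f(47)] = ½[343.000 + 103823] = 52083.0.
Integral + boundary = 1.27140e+06.
k=1: B_{2}/(2)! × [f^{(1)}(47) − f^{(1)}(7)] = 1/12 × (6627.00 − 147.000) = 540.000.
Running total after k=1: 1.27194e+06.
k=2: B_{4}/(4)! × [f^{(3)}(47) − f^{(3)}(7)] = −1/720 × (6.00000 − 6.00000) = 0.00000.
Running total after k=2: 1.27194e+06.
k=3: B_{6}/(6)! × [f^{(5)}(47) − f^{(5)}(7)] = 1/30240 × (0.00000 − 0.00000) = 0.00000.
Running total after k=3: 1.27194e+06.
k=4: B_{8}/(8)! × [f^{(7)}(47) − f^{(7)}(7)] = −1/1209600 × (0.00000 − 0.00000) = 0.00000.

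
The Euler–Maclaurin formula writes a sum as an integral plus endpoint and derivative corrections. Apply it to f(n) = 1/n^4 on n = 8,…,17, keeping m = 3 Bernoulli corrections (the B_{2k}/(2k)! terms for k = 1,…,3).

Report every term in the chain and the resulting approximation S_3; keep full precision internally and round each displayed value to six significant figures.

S_3 ≈ 0.000721112

∫_8^17 1/x^4 dx evaluates to 0.000583194.
½[f(8) + f(17)] = ½[0.000244141 + 1.19730e-05] = 0.000128057.
Integral + boundary = 0.000711251.
k=1: B_{2}/(2)! × [f^{(1)}(17) − f^{(1)}(8)] = 1/12 × (-2.81719e-06 − (-0.000122070)) = 9.93776e-06.
Running total after k=1: 0.000721189.
k=2: B_{4}/(4)! × [f^{(3)}(17) − f^{(3)}(8)] = −1/720 × (-2.92441e-07 − (-5.72205e-05)) = -7.90667e-08.
Running total after k=2: 0.000721110.
k=3: B_{6}/(6)! × [f^{(5)}(17) − f^{(5)}(8)] = 1/30240 × (-5.66668e-08 − (-5.00679e-05)) = 1.65381e-09.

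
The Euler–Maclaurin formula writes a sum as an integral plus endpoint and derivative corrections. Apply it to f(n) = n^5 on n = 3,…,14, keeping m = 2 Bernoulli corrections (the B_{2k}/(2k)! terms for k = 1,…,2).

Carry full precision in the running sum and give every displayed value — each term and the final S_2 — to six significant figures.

∫_3^14 x^5 dx evaluates to 1.25480e+06.
Endpoint term: (f(3) + f(14))/2 = (243.000 + 537824)/2 = 269034.
Integral + boundary = 1.52383e+06.
Correction k=1: B_{2}/2! · (f^{(1)}(14) − f^{(1)}(3)) = 1/12 · (192080 − 405.000) = 15972.9.
After k=1: 1.53981e+06.
Correction k=2: B_{4}/4! · (f^{(3)}(14) − f^{(3)}(3)) = −1/720 · (11760.0 − 540.000) = -15.5833.

S_2 ≈ 1.53979e+06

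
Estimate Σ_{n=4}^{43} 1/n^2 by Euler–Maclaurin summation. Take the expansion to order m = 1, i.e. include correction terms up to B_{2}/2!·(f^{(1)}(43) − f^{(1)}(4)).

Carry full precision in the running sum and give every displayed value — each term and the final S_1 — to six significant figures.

Integral: ∫_4^43 1/x^2 dx = 0.226744.
½[f(4) + f(43)] = ½[0.0625000 + 0.000540833] = 0.0315204.
Running total after boundary: 0.258265.
Order-1 term: 1/12 · (-2.51550e-05 − (-0.0312500)) = 0.00260207.

S_1 ≈ 0.260867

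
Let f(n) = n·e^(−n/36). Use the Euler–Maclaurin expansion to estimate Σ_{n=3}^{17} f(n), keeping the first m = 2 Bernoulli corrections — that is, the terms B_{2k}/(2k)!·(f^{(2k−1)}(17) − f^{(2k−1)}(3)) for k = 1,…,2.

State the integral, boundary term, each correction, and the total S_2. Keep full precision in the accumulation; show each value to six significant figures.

The integral term ∫_3^17 x·e^(−x/36) dx = 101.885.
Boundary: ½(f(3) + f(17)) = ½(2.76013 + 10.6015) = 6.68079.
Integral + boundary = 108.566.
Correction k=1: B_{2}/2! · (f^{(1)}(17) − f^{(1)}(3)) = 1/12 · (0.329130 − 0.843374) = -0.0428537.
Partial sum through k=1: 108.523.
Correction k=2: B_{4}/4! · (f^{(3)}(17) − f^{(3)}(3)) = −1/720 · (0.00121633 − 0.00207057) = 1.18645e-06.

S_2 ≈ 108.523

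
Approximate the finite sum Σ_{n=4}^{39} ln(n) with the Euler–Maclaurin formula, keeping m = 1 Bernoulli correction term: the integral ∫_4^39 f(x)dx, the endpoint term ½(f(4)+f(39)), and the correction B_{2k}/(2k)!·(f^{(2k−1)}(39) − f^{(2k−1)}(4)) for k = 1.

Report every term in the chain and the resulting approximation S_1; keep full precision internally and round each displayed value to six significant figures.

S_1 ≈ 104.840

∫_4^39 ln(x) dx evaluates to 102.334.
Endpoint term: (f(4) + f(39))/2 = (1.38629 + 3.66356)/2 = 2.52493.
Integral + boundary = 104.859.
Order-1 term: 1/12 · (0.0256410 − 0.250000) = -0.0186966.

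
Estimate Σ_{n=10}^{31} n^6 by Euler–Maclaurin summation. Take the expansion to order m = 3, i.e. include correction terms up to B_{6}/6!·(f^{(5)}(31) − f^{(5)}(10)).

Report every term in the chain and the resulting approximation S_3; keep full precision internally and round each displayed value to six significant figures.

The integral term ∫_10^31 x^6 dx = 3.92894e+09.
Endpoint term: (f(10) + f(31))/2 = (1.00000e+06 + 8.87504e+08)/2 = 4.44252e+08.
So far: 4.37320e+09.
k=1: B_{2}/(2)! × [f^{(1)}(31) − f^{(1)}(10)] = 1/12 × (1.71775e+08 − 600000) = 1.42646e+07.
Partial sum through k=1: 4.38746e+09.
k=2: B_{4}/(4)! × [f^{(3)}(31) − f^{(3)}(10)] = −1/720 × (3.57492e+06 − 120000) = -4798.50.
Partial sum through k=2: 4.38746e+09.
k=3: B_{6}/(6)! × [f^{(5)}(31) − f^{(5)}(10)] = 1/30240 × (22320.0 − 7200.00) = 0.500000.

S_3 ≈ 4.38746e+09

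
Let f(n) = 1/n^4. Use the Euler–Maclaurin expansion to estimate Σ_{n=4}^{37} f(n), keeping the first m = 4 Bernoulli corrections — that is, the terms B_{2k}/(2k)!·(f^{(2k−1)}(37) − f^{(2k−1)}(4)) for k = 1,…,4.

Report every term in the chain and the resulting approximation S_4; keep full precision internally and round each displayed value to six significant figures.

Integral: ∫_4^37 1/x^4 dx = 0.00520175.
½[f(4) + f(37)] = ½[0.00390625 + 5.33572e-07] = 0.00195339.
Integral + boundary = 0.00715514.
Correction k=1: B_{2}/2! · (f^{(1)}(37) − f^{(1)}(4)) = 1/12 · (-5.76835e-08 − (-0.00390625)) = 0.000325516.
Partial sum through k=1: 0.00748066.
Correction k=2: B_{4}/4! · (f^{(3)}(37) − f^{(3)}(4)) = −1/720 · (-1.26406e-09 − (-0.00732422)) = -1.01725e-05.
Partial sum through k=2: 0.00747049.
Correction k=3: B_{6}/6! · (f^{(5)}(37) − f^{(5)}(4)) = 1/30240 · (-5.17075e-11 − (-0.0256348)) = 8.47711e-07.
Partial sum through k=3: 0.00747134.
Correction k=4: B_{8}/8! · (f^{(7)}(37) − f^{(7)}(4)) = −1/1209600 · (-3.39933e-12 − (-0.144196)) = -1.19209e-07.

S_4 ≈ 0.00747122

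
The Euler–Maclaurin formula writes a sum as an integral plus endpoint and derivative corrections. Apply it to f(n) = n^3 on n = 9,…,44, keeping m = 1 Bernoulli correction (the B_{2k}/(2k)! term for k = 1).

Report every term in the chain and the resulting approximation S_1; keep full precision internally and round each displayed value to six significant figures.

∫_9^44 x^3 dx evaluates to 935384.
Boundary: ½(f(9) + f(44)) = ½(729.000 + 85184.0) = 42956.5.
So far: 978340.
Order-1 term: 1/12 · (5808.00 − 243.000) = 463.750.

S_1 ≈ 978804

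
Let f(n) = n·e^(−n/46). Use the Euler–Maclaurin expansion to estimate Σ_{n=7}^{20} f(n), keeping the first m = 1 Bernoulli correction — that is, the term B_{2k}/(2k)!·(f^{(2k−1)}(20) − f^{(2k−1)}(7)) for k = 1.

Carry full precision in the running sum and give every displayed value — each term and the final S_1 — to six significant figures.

S_1 ≈ 137.776

The integral term ∫_7^20 x·e^(−x/46) dx = 128.326.
Boundary: ½(f(7) + f(20)) = ½(6.01187 + 12.9481) = 9.47999.
Running total after boundary: 137.806.
Correction k=1: B_{2}/2! · (f^{(1)}(20) − f^{(1)}(7)) = 1/12 · (0.365925 − 0.728146) = -0.0301851.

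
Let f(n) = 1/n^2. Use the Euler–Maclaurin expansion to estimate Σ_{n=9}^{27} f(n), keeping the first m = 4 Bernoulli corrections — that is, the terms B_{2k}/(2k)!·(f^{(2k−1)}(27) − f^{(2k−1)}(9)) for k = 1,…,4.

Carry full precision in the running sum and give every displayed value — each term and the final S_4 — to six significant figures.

∫_9^27 1/x^2 dx evaluates to 0.0740741.
Endpoint term: (f(9) + f(27))/2 = (0.0123457 + 0.00137174)/2 = 0.00685871.
So far: 0.0809328.
k=1: B_{2}/(2)! × [f^{(1)}(27) − f^{(1)}(9)] = 1/12 × (-0.000101611 − (-0.00274348)) = 0.000220156.
After k=1: 0.0811529.
k=2: B_{4}/(4)! × [f^{(3)}(27) − f^{(3)}(9)] = −1/720 × (-1.67260e-06 − (-0.000406442)) = -5.62180e-07.
After k=2: 0.0811524.
k=3: B_{6}/(6)! × [f^{(5)}(27) − f^{(5)}(9)] = 1/30240 × (-6.88313e-08 − (-0.000150534)) = 4.97570e-09.
After k=3: 0.0811524.
k=4: B_{8}/(8)! × [f^{(7)}(27) − f^{(7)}(9)] = −1/1209600 × (-5.28745e-09 − (-0.000104073)) = -8.60348e-11.

S_4 ≈ 0.0811524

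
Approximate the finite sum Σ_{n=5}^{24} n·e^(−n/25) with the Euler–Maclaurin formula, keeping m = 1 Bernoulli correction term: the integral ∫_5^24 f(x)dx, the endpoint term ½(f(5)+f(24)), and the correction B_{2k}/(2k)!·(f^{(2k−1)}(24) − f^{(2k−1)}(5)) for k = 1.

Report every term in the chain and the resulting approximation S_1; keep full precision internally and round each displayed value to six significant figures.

S_1 ≈ 151.593

∫_5^24 x·e^(−x/25) dx evaluates to 145.004.
Endpoint term: (f(5) + f(24))/2 = (4.09365 + 9.18943)/2 = 6.64154.
Running total after boundary: 151.646.
Order-1 term: 1/12 · (0.0153157 − 0.654985) = -0.0533057.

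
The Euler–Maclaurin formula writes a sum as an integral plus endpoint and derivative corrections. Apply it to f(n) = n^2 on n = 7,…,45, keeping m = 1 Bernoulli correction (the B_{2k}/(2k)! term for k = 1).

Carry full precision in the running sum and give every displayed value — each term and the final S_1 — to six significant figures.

S_1 ≈ 31304.0

Integral: ∫_7^45 x^2 dx = 30260.7.
½[f(7) + f(45)] = ½[49.0000 + 2025.00] = 1037.00.
Integral + boundary = 31297.7.
k=1: B_{2}/(2)! × [f^{(1)}(45) − f^{(1)}(7)] = 1/12 × (90.0000 − 14.0000) = 6.33333.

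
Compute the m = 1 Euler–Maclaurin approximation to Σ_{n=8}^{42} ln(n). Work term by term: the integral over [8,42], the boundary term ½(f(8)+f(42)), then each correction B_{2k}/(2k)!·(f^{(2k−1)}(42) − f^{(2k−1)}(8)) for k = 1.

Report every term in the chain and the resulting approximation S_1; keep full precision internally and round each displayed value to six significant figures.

∫_8^42 ln(x) dx evaluates to 106.347.
Endpoint term: (f(8) + f(42))/2 = (2.07944 + 3.73767)/2 = 2.90856.
Running total after boundary: 109.255.
k=1: B_{2}/(2)! × [f^{(1)}(42) − f^{(1)}(8)] = 1/12 × (0.0238095 − 0.125000) = -0.00843254.

S_1 ≈ 109.247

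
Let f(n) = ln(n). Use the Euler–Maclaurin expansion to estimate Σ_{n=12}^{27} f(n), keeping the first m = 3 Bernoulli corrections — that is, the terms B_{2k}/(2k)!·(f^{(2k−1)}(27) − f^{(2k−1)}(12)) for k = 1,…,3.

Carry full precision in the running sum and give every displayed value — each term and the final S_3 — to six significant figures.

S_3 ≈ 47.0552

Integral: ∫_12^27 ln(x) dx = 44.1687.
Endpoint term: (f(12) + f(27))/2 = (2.48491 + 3.29584)/2 = 2.89037.
Integral + boundary = 47.0591.
Correction k=1: B_{2}/2! · (f^{(1)}(27) − f^{(1)}(12)) = 1/12 · (0.0370370 − 0.0833333) = -0.00385802.
Running total after k=1: 47.0552.
Correction k=2: B_{4}/4! · (f^{(3)}(27) − f^{(3)}(12)) = −1/720 · (0.000101611 − 0.00115741) = 1.46638e-06.
Running total after k=2: 47.0552.
Correction k=3: B_{6}/6! · (f^{(5)}(27) − f^{(5)}(12)) = 1/30240 · (1.67260e-06 − 9.64506e-05) = -3.13419e-09.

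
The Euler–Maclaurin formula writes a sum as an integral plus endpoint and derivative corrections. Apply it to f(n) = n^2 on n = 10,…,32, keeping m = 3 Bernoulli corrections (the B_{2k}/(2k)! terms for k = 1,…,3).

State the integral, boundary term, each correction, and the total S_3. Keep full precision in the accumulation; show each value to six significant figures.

S_3 ≈ 11155.0

∫_10^32 x^2 dx evaluates to 10589.3.
½[f(10) + f(32)] = ½[100.000 + 1024.00] = 562.000.
Integral + boundary = 11151.3.
Correction k=1: B_{2}/2! · (f^{(1)}(32) − f^{(1)}(10)) = 1/12 · (64.0000 − 20.0000) = 3.66667.
Partial sum through k=1: 11155.0.
Correction k=2: B_{4}/4! · (f^{(3)}(32) − f^{(3)}(10)) = −1/720 · (0.00000 − 0.00000) = 0.00000.
Partial sum through k=2: 11155.0.
Correction k=3: B_{6}/6! · (f^{(5)}(32) − f^{(5)}(10)) = 1/30240 · (0.00000 − 0.00000) = 0.00000.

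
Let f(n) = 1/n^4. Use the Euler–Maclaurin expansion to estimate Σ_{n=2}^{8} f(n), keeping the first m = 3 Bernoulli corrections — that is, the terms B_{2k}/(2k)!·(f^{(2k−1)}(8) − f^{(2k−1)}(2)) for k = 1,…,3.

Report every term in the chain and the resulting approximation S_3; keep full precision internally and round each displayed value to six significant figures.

∫_2^8 1/x^4 dx evaluates to 0.0410156.
Endpoint term: (f(2) + f(8))/2 = (0.0625000 + 0.000244141)/2 = 0.0313721.
Integral + boundary = 0.0723877.
Correction k=1: B_{2}/2! · (f^{(1)}(8) − f^{(1)}(2)) = 1/12 · (-0.000122070 − (-0.125000)) = 0.0104065.
Partial sum through k=1: 0.0827942.
Correction k=2: B_{4}/4! · (f^{(3)}(8) − f^{(3)}(2)) = −1/720 · (-5.72205e-05 − (-0.937500)) = -0.00130200.
Partial sum through k=2: 0.0814922.
Correction k=3: B_{6}/6! · (f^{(5)}(8) − f^{(5)}(2)) = 1/30240 · (-5.00679e-05 − (-13.1250)) = 0.000434026.

S_3 ≈ 0.0819262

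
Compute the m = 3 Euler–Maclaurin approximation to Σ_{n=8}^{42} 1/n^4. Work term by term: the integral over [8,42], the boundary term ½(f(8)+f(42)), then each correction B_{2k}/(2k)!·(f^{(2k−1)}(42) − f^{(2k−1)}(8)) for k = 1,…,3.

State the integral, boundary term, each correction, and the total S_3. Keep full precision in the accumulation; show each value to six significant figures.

The integral term ∫_8^42 1/x^4 dx = 0.000646543.
Boundary: ½(f(8) + f(42)) = ½(0.000244141 + 3.21368e-07) = 0.000122231.
Integral + boundary = 0.000768774.
Correction k=1: B_{2}/2! · (f^{(1)}(42) − f^{(1)}(8)) = 1/12 · (-3.06065e-08 − (-0.000122070)) = 1.01700e-05.
Partial sum through k=1: 0.000778943.
Correction k=2: B_{4}/4! · (f^{(3)}(42) − f^{(3)}(8)) = −1/720 · (-5.20519e-10 − (-5.72205e-05)) = -7.94721e-08.
Partial sum through k=2: 0.000778864.
Correction k=3: B_{6}/6! · (f^{(5)}(42) − f^{(5)}(8)) = 1/30240 · (-1.65244e-11 − (-5.00679e-05)) = 1.65568e-09.

S_3 ≈ 0.000778866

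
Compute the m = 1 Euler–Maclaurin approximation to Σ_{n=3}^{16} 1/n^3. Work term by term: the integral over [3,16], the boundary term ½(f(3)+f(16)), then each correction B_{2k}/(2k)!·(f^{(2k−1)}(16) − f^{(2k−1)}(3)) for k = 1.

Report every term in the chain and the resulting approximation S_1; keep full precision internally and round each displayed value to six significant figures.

Integral: ∫_3^16 1/x^3 dx = 0.0536024.
½[f(3) + f(16)] = ½[0.0370370 + 0.000244141] = 0.0186406.
So far: 0.0722430.
k=1: B_{2}/(2)! × [f^{(1)}(16) − f^{(1)}(3)] = 1/12 × (-4.57764e-05 − (-0.0370370)) = 0.00308261.

S_1 ≈ 0.0753256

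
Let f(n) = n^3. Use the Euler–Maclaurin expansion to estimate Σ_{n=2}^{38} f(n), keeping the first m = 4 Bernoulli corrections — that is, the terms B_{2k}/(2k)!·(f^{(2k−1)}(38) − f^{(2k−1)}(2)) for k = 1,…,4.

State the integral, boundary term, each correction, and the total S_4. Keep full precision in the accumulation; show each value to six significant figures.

S_4 ≈ 549080

The integral term ∫_2^38 x^3 dx = 521280.
Boundary: ½(f(2) + f(38)) = ½(8.00000 + 54872.0) = 27440.0.
Integral + boundary = 548720.
k=1: B_{2}/(2)! × [f^{(1)}(38) − f^{(1)}(2)] = 1/12 × (4332.00 − 12.0000) = 360.000.
After k=1: 549080.
k=2: B_{4}/(4)! × [f^{(3)}(38) − f^{(3)}(2)] = −1/720 × (6.00000 − 6.00000) = 0.00000.
After k=2: 549080.
k=3: B_{6}/(6)! × [f^{(5)}(38) − f^{(5)}(2)] = 1/30240 × (0.00000 − 0.00000) = 0.00000.
After k=3: 549080.
k=4: B_{8}/(8)! × [f^{(7)}(38) − f^{(7)}(2)] = −1/1209600 × (0.00000 − 0.00000) = 0.00000.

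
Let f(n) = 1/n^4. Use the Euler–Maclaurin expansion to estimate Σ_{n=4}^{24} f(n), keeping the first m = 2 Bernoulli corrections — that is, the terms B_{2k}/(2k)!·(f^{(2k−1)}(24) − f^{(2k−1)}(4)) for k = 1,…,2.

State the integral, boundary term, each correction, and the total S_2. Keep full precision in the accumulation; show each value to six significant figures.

Integral: ∫_4^24 1/x^4 dx = 0.00518422.
Endpoint term: (f(4) + f(24))/2 = (0.00390625 + 3.01408e-06)/2 = 0.00195463.
Running total after boundary: 0.00713885.
k=1: B_{2}/(2)! × [f^{(1)}(24) − f^{(1)}(4)] = 1/12 × (-5.02347e-07 − (-0.00390625)) = 0.000325479.
After k=1: 0.00746433.
k=2: B_{4}/(4)! × [f^{(3)}(24) − f^{(3)}(4)] = −1/720 × (-2.61639e-08 − (-0.00732422)) = -1.01725e-05.

S_2 ≈ 0.00745416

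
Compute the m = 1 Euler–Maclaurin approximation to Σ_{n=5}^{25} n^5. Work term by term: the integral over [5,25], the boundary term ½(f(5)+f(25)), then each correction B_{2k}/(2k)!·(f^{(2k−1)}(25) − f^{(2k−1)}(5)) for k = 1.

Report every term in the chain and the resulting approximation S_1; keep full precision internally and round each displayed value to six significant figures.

The integral term ∫_5^25 x^5 dx = 4.06875e+07.
½[f(5) + f(25)] = ½[3125.00 + 9.76562e+06] = 4.88438e+06.
Running total after boundary: 4.55719e+07.
k=1: B_{2}/(2)! × [f^{(1)}(25) − f^{(1)}(5)] = 1/12 × (1.95312e+06 − 3125.00) = 162500.

S_1 ≈ 4.57344e+07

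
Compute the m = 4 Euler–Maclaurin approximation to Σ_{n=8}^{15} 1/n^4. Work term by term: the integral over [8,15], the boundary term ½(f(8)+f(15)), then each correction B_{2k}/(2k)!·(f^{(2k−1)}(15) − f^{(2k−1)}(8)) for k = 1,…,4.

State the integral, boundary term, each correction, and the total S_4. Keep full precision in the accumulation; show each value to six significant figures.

∫_8^15 1/x^4 dx evaluates to 0.000552276.
Endpoint term: (f(8) + f(15))/2 = (0.000244141 + 1.97531e-05)/2 = 0.000131947.
Integral + boundary = 0.000684223.
Order-1 term: 1/12 · (-5.26749e-06 − (-0.000122070)) = 9.73357e-06.
After k=1: 0.000693957.
Order-2 term: −1/720 · (-7.02332e-07 − (-5.72205e-05)) = -7.84974e-08.
After k=2: 0.000693878.
Order-3 term: 1/30240 · (-1.74803e-07 − (-5.00679e-05)) = 1.64990e-09.
After k=3: 0.000693880.
Order-4 term: −1/1209600 · (-6.99210e-08 − (-7.04080e-05)) = -5.81499e-11.

S_4 ≈ 0.000693880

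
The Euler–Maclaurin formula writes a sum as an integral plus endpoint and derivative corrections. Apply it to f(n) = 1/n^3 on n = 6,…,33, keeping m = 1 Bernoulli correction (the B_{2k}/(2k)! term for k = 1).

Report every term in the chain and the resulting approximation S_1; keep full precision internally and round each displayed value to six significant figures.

The integral term ∫_6^33 1/x^3 dx = 0.0134298.
½[f(6) + f(33)] = ½[0.00462963 + 2.78265e-05] = 0.00232873.
So far: 0.0157585.
k=1: B_{2}/(2)! × [f^{(1)}(33) − f^{(1)}(6)] = 1/12 × (-2.52968e-06 − (-0.00231481)) = 0.000192690.

S_1 ≈ 0.0159512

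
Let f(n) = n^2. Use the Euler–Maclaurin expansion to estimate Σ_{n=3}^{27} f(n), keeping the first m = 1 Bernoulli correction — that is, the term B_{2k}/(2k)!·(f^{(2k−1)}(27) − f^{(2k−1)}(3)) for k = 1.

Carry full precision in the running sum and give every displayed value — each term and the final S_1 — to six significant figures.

Integral: ∫_3^27 x^2 dx = 6552.00.
Endpoint term: (f(3) + f(27))/2 = (9.00000 + 729.000)/2 = 369.000.
So far: 6921.00.
Order-1 term: 1/12 · (54.0000 − 6.00000) = 4.00000.

S_1 ≈ 6925.00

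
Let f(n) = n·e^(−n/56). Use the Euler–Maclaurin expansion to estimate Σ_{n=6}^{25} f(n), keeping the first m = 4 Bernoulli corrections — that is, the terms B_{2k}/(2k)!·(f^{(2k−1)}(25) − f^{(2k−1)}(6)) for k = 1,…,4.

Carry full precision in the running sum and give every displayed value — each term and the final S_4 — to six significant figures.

Integral: ∫_6^25 x·e^(−x/56) dx = 216.606.
½[f(6) + f(25)] = ½[5.39038 + 15.9977] = 10.6941.
So far: 227.300.
Order-1 term: 1/12 · (0.354236 − 0.802140) = -0.0373254.
After k=1: 227.263.
Order-2 term: −1/720 · (0.000521063 − 0.000828742) = 4.27332e-07.
After k=2: 227.263.
Order-3 term: 1/30240 · (2.96291e-07 − 4.46971e-07) = -4.98279e-12.
After k=3: 227.263.
Order-4 term: −1/1209600 · (1.35978e-10 − 2.00789e-10) = 5.35804e-17.

S_4 ≈ 227.263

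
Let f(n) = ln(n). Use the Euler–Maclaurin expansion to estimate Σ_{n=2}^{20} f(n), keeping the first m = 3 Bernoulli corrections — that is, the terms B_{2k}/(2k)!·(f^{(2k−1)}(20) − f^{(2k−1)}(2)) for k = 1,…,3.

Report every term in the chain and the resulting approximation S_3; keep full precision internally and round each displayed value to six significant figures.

S_3 ≈ 42.3356

The integral term ∫_2^20 ln(x) dx = 40.5284.
Endpoint term: (f(2) + f(20))/2 = (0.693147 + 2.99573)/2 = 1.84444.
Running total after boundary: 42.3728.
k=1: B_{2}/(2)! × [f^{(1)}(20) − f^{(1)}(2)] = 1/12 × (0.0500000 − 0.500000) = -0.0375000.
Running total after k=1: 42.3353.
k=2: B_{4}/(4)! × [f^{(3)}(20) − f^{(3)}(2)] = −1/720 × (0.000250000 − 0.250000) = 0.000346875.
Running total after k=2: 42.3356.
k=3: B_{6}/(6)! × [f^{(5)}(20) − f^{(5)}(2)] = 1/30240 × (7.50000e-06 − 0.750000) = -2.48013e-05.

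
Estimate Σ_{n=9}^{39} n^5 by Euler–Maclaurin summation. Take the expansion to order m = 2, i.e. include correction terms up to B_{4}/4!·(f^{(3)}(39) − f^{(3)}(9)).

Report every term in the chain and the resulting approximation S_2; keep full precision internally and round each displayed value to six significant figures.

S_2 ≈ 6.32471e+08

Integral: ∫_9^39 x^5 dx = 5.86369e+08.
Endpoint term: (f(9) + f(39))/2 = (59049.0 + 9.02242e+07)/2 = 4.51416e+07.
Integral + boundary = 6.31510e+08.
k=1: B_{2}/(2)! × [f^{(1)}(39) − f^{(1)}(9)] = 1/12 × (1.15672e+07 − 32805.0) = 961200.
Partial sum through k=1: 6.32472e+08.
k=2: B_{4}/(4)! × [f^{(3)}(39) − f^{(3)}(9)] = −1/720 × (91260.0 − 4860.00) = -120.000.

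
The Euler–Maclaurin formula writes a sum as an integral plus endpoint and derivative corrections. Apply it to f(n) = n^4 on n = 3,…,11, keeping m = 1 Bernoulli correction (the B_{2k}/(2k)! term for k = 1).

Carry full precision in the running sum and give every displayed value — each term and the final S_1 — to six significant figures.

Integral: ∫_3^11 x^4 dx = 32161.6.
½[f(3) + f(11)] = ½[81.0000 + 14641.0] = 7361.00.
Running total after boundary: 39522.6.
Correction k=1: B_{2}/2! · (f^{(1)}(11) − f^{(1)}(3)) = 1/12 · (5324.00 − 108.000) = 434.667.

S_1 ≈ 39957.3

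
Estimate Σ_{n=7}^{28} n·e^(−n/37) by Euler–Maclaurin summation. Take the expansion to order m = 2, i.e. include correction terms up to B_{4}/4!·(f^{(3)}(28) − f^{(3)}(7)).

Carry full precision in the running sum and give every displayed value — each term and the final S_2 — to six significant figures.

S_2 ≈ 228.409

Integral: ∫_7^28 x·e^(−x/37) dx = 218.990.
Boundary: ½(f(7) + f(28)) = ½(5.79341 + 13.1372) = 9.46530.
Running total after boundary: 228.455.
Order-1 term: 1/12 · (0.114126 − 0.671051) = -0.0464104.
Running total after k=1: 228.409.
Order-2 term: −1/720 · (0.000768808 − 0.00169928) = 1.29232e-06.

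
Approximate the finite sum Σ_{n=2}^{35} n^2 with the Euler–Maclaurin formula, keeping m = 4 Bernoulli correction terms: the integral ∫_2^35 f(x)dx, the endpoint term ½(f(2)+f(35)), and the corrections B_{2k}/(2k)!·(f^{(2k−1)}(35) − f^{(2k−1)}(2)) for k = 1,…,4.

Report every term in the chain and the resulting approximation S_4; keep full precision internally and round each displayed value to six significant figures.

S_4 ≈ 14909.0

Integral: ∫_2^35 x^2 dx = 14289.0.
Boundary: ½(f(2) + f(35)) = ½(4.00000 + 1225.00) = 614.500.
Integral + boundary = 14903.5.
k=1: B_{2}/(2)! × [f^{(1)}(35) − f^{(1)}(2)] = 1/12 × (70.0000 − 4.00000) = 5.50000.
Running total after k=1: 14909.0.
k=2: B_{4}/(4)! × [f^{(3)}(35) − f^{(3)}(2)] = −1/720 × (0.00000 − 0.00000) = 0.00000.
Running total after k=2: 14909.0.
k=3: B_{6}/(6)! × [f^{(5)}(35) − f^{(5)}(2)] = 1/30240 × (0.00000 − 0.00000) = 0.00000.
Running total after k=3: 14909.0.
k=4: B_{8}/(8)! × [f^{(7)}(35) − f^{(7)}(2)] = −1/1209600 × (0.00000 − 0.00000) = 0.00000.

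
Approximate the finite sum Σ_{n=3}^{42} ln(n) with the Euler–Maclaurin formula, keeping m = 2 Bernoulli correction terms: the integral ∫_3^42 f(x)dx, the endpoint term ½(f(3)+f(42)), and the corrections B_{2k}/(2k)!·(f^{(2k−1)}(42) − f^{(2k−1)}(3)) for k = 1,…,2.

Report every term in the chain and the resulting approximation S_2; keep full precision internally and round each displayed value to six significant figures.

S_2 ≈ 117.079

∫_3^42 ln(x) dx evaluates to 114.686.
Boundary: ½(f(3) + f(42)) = ½(1.09861 + 3.73767) = 2.41814.
Running total after boundary: 117.104.
k=1: B_{2}/(2)! × [f^{(1)}(42) − f^{(1)}(3)] = 1/12 × (0.0238095 − 0.333333) = -0.0257937.
Running total after k=1: 117.079.
k=2: B_{4}/(4)! × [f^{(3)}(42) − f^{(3)}(3)] = −1/720 × (2.69949e-05 − 0.0740741) = 0.000102843.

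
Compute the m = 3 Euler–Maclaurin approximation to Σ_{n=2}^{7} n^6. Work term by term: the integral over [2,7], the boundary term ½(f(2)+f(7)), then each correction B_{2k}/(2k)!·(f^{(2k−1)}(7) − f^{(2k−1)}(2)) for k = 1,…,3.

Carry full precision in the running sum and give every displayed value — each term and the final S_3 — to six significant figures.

Integral: ∫_2^7 x^6 dx = 117631.
½[f(2) + f(7)] = ½[64.0000 + 117649] = 58856.5.
So far: 176487.
Order-1 term: 1/12 · (100842 − 192.000) = 8387.50.
Running total after k=1: 184875.
Order-2 term: −1/720 · (41160.0 − 960.000) = -55.8333.
Running total after k=2: 184819.
Order-3 term: 1/30240 · (5040.00 − 1440.00) = 0.119048.

S_3 ≈ 184819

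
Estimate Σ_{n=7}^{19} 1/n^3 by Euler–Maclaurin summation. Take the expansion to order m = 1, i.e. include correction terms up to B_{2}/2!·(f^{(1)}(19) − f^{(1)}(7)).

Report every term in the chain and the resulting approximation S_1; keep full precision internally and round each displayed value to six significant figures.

S_1 ≈ 0.0104519

∫_7^19 1/x^3 dx evaluates to 0.00881904.
Endpoint term: (f(7) + f(19))/2 = (0.00291545 + 0.000145794)/2 = 0.00153062.
So far: 0.0103497.
k=1: B_{2}/(2)! × [f^{(1)}(19) − f^{(1)}(7)] = 1/12 × (-2.30201e-05 − (-0.00124948)) = 0.000102205.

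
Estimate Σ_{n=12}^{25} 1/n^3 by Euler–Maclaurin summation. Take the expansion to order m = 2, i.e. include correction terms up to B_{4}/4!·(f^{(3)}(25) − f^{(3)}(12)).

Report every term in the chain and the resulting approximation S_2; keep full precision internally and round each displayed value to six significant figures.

S_2 ≈ 0.00300496

The integral term ∫_12^25 1/x^3 dx = 0.00267222.
Endpoint term: (f(12) + f(25))/2 = (0.000578704 + 6.40000e-05)/2 = 0.000321352.
So far: 0.00299357.
k=1: B_{2}/(2)! × [f^{(1)}(25) − f^{(1)}(12)] = 1/12 × (-7.68000e-06 − (-0.000144676)) = 1.14163e-05.
Running total after k=1: 0.00300499.
k=2: B_{4}/(4)! × [f^{(3)}(25) − f^{(3)}(12)] = −1/720 × (-2.45760e-07 − (-2.00939e-05)) = -2.75668e-08.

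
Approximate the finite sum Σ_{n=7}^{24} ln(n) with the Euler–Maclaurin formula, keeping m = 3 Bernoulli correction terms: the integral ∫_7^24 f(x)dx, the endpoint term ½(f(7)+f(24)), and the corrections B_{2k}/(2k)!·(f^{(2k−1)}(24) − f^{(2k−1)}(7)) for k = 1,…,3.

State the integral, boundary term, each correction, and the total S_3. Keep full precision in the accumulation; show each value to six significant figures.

S_3 ≈ 48.2055

∫_7^24 ln(x) dx evaluates to 45.6519.
Endpoint term: (f(7) + f(24))/2 = (1.94591 + 3.17805)/2 = 2.56198.
Running total after boundary: 48.2139.
Order-1 term: 1/12 · (0.0416667 − 0.142857) = -0.00843254.
After k=1: 48.2055.
Order-2 term: −1/720 · (0.000144676 − 0.00583090) = 7.89754e-06.
After k=2: 48.2055.
Order-3 term: 1/30240 · (3.01408e-06 − 0.00142798) = -4.71218e-08.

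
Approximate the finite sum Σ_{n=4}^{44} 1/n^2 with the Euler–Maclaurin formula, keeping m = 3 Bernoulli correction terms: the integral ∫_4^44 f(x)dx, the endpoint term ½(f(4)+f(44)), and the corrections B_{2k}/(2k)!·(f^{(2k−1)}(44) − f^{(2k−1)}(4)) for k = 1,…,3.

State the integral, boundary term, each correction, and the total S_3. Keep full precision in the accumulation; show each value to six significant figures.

Integral: ∫_4^44 1/x^2 dx = 0.227273.
Boundary: ½(f(4) + f(44)) = ½(0.0625000 + 0.000516529) = 0.0315083.
Integral + boundary = 0.258781.
Order-1 term: 1/12 · (-2.34786e-05 − (-0.0312500)) = 0.00260221.
Partial sum through k=1: 0.261383.
Order-2 term: −1/720 · (-1.45528e-07 − (-0.0234375)) = -3.25519e-05.
Partial sum through k=2: 0.261351.
Order-3 term: 1/30240 · (-2.25509e-09 − (-0.0439453)) = 1.45322e-06.

S_3 ≈ 0.261352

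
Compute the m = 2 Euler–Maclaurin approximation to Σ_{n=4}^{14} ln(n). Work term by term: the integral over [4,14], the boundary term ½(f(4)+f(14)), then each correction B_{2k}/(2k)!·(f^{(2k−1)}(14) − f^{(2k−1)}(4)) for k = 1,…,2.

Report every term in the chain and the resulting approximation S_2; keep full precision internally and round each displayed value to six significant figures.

The integral term ∫_4^14 ln(x) dx = 21.4016.
Endpoint term: (f(4) + f(14))/2 = (1.38629 + 2.63906)/2 = 2.01268.
Running total after boundary: 23.4143.
Correction k=1: B_{2}/2! · (f^{(1)}(14) − f^{(1)}(4)) = 1/12 · (0.0714286 − 0.250000) = -0.0148810.
After k=1: 23.3994.
Correction k=2: B_{4}/4! · (f^{(3)}(14) − f^{(3)}(4)) = −1/720 · (0.000728863 − 0.0312500) = 4.23905e-05.

S_2 ≈ 23.3995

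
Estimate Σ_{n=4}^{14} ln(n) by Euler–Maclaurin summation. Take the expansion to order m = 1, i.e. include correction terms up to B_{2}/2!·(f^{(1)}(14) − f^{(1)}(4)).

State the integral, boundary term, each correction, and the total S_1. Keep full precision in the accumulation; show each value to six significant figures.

The integral term ∫_4^14 ln(x) dx = 21.4016.
½[f(4) + f(14)] = ½[1.38629 + 2.63906] = 2.01268.
Integral + boundary = 23.4143.
k=1: B_{2}/(2)! × [f^{(1)}(14) − f^{(1)}(4)] = 1/12 × (0.0714286 − 0.250000) = -0.0148810.

S_1 ≈ 23.3994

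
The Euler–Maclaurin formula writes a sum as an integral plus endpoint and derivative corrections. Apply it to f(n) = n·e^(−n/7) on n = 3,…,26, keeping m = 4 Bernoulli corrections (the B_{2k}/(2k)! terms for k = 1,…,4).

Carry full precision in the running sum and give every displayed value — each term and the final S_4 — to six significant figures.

Integral: ∫_3^26 x·e^(−x/7) dx = 39.9706.
½[f(3) + f(26)] = ½[1.95432 + 0.633694] = 1.29401.
Running total after boundary: 41.2646.
Order-1 term: 1/12 · (-0.0661549 − 0.372251) = -0.0365338.
After k=1: 41.2281.
Order-2 term: −1/720 · (-0.000355289 − 0.0341863) = 4.79744e-05.
After k=2: 41.2281.
Order-3 term: 1/30240 · (1.30514e-05 − 0.00124032) = -4.05843e-08.
After k=3: 41.2281.
Order-4 term: −1/1209600 · (6.80687e-07 − 3.63869e-05) = 2.95190e-11.

S_4 ≈ 41.2281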